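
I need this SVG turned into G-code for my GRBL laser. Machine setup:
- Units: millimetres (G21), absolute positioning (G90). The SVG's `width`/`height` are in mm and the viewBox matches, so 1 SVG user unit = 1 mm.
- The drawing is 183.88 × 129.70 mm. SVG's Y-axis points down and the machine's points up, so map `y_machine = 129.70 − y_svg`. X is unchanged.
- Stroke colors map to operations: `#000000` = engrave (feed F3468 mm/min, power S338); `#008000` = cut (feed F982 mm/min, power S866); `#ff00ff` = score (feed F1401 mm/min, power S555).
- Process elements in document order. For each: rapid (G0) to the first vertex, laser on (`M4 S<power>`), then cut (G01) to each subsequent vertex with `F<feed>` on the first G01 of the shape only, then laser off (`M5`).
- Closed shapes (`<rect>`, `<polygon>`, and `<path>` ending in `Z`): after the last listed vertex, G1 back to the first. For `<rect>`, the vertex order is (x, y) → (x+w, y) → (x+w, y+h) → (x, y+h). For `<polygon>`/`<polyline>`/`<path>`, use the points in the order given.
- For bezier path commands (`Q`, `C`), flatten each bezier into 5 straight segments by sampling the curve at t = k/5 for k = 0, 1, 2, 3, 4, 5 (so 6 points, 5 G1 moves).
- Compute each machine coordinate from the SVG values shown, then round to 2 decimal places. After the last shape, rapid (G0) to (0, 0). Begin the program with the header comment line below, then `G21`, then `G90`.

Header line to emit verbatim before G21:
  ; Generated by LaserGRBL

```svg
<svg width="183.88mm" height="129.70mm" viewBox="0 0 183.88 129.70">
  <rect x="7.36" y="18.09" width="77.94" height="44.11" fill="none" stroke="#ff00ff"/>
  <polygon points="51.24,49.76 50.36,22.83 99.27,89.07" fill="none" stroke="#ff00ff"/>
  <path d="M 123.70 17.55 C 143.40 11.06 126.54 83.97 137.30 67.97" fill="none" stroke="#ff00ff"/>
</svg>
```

Since the viewBox matches the mm dimensions, user units are millimetres directly. The only transform is the Y-flip y_m = 129.70 − y_svg.

Shape 1 is a rectangle drawn with `<rect>`. Its stroke #ff00ff means score at S555, F1401. After flipping Y the toolpath is (7.36,111.61) → (85.30,111.61) → (85.30,67.50) → (7.36,67.50) → (7.36,111.61), returning to the start.

Shape 2 is a closed polygon drawn with `<polygon>`. Its stroke #ff00ff means score at S555, F1401. After flipping Y the toolpath is (51.24,79.94) → (50.36,106.87) → (99.27,40.63) → (51.24,79.94), returning to the start.

Shape 3 is a cubic bezier drawn with `<path>`. Its stroke #ff00ff means score at S555, F1401. After flipping Y the toolpath is (123.70,112.15) → (131.65,107.86) → (133.90,92.60) → (133.54,74.43) → (133.64,61.45) → (137.30,61.73).

; Generated by LaserGRBL
G21
G90
G0 X7.36 Y111.61
M4 S555
G01 X85.30 Y111.61 F1401
G01 X85.30 Y67.50
G01 X7.36 Y67.50
G01 X7.36 Y111.61
M5
G0 X51.24 Y79.94
M4 S555
G01 X50.36 Y106.87 F1401
G01 X99.27 Y40.63
G01 X51.24 Y79.94
M5
G0 X123.70 Y112.15
M4 S555
G01 X131.65 Y107.86 F1401
G01 X133.90 Y92.60
G01 X133.54 Y74.43
G01 X133.64 Y61.45
G01 X137.30 Y61.73
M5
G0 X0.00 Y0.00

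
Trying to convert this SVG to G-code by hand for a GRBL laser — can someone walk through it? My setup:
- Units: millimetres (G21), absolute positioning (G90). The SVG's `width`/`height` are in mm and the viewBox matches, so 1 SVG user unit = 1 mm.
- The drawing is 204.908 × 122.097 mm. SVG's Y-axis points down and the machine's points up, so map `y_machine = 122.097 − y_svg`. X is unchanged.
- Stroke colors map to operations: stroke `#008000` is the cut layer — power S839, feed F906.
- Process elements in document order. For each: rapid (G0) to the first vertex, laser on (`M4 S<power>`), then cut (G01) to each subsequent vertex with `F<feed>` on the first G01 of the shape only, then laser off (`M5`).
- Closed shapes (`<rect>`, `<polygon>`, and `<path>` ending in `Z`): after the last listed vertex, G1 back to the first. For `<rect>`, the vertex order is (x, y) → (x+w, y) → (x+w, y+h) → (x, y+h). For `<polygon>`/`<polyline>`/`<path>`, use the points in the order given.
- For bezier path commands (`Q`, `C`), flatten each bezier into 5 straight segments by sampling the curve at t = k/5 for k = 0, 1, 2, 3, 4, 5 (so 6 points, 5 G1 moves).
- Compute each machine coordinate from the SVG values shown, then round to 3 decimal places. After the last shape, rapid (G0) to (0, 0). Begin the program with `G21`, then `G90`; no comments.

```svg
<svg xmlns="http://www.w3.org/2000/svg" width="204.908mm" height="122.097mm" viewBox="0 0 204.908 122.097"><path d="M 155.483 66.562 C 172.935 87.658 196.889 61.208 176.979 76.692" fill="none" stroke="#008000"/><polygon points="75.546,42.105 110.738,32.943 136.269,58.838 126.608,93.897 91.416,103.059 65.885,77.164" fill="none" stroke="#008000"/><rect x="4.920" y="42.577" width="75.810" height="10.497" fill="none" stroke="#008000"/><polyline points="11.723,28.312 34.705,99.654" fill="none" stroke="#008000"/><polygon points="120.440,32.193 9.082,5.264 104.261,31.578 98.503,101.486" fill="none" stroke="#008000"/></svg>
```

viewBox `0 0 204.908 122.097` with mm width/height → 1 unit = 1 mm. Flip: y_m = 122.097 − y_svg.

**Shape 1** — `<path>` cubic bezier, stroke `#008000` → cut (S839, F906). Control points (SVG): P0=(155.483,66.562), P1=(172.935,87.658), P2=(196.889,61.208), P3=(176.979,76.692); sampled at t=k/5. Machine vertices: (155.483,55.535) → (166.332,47.867) → (176.323,47.315) → (183.040,49.584) → (184.064,50.379) → (176.979,45.405). Open path.

**Shape 2** — `<polygon>` regular polygon, stroke `#008000` → cut (S839, F906). Machine vertices: (75.546,79.992) → (110.738,89.154) → (136.269,63.259) → (126.608,28.200) → (91.416,19.038) → (65.885,44.933) → (75.546,79.992). Closed: final G1 returns to the first vertex.

**Shape 3** — `<rect>` rectangle, stroke `#008000` → cut (S839, F906). Machine vertices: (4.920,79.520) → (80.730,79.520) → (80.730,69.023) → (4.920,69.023) → (4.920,79.520). Closed: final G1 returns to the first vertex.

**Shape 4** — `<polyline>` line segment, stroke `#008000` → cut (S839, F906). Machine vertices: (11.723,93.785) → (34.705,22.443). Open path.

**Shape 5** — `<polygon>` closed polygon, stroke `#008000` → cut (S839, F906). Machine vertices: (120.440,89.904) → (9.082,116.833) → (104.261,90.519) → (98.503,20.611) → (120.440,89.904). Closed: final G1 returns to the first vertex.

G21
G90
G0 X155.483 Y55.535
M4 S839
G01 X166.332 Y47.867 F906
G01 X176.323 Y47.315
G01 X183.040 Y49.584
G01 X184.064 Y50.379
G01 X176.979 Y45.405
M5
G0 X75.546 Y79.992
M4 S839
G01 X110.738 Y89.154 F906
G01 X136.269 Y63.259
G01 X126.608 Y28.200
G01 X91.416 Y19.038
G01 X65.885 Y44.933
G01 X75.546 Y79.992
M5
G0 X4.920 Y79.520
M4 S839
G01 X80.730 Y79.520 F906
G01 X80.730 Y69.023
G01 X4.920 Y69.023
G01 X4.920 Y79.520
M5
G0 X11.723 Y93.785
M4 S839
G01 X34.705 Y22.443 F906
M5
G0 X120.440 Y89.904
M4 S839
G01 X9.082 Y116.833 F906
G01 X104.261 Y90.519
G01 X98.503 Y20.611
G01 X120.440 Y89.904
M5
G0 X0.000 Y0.000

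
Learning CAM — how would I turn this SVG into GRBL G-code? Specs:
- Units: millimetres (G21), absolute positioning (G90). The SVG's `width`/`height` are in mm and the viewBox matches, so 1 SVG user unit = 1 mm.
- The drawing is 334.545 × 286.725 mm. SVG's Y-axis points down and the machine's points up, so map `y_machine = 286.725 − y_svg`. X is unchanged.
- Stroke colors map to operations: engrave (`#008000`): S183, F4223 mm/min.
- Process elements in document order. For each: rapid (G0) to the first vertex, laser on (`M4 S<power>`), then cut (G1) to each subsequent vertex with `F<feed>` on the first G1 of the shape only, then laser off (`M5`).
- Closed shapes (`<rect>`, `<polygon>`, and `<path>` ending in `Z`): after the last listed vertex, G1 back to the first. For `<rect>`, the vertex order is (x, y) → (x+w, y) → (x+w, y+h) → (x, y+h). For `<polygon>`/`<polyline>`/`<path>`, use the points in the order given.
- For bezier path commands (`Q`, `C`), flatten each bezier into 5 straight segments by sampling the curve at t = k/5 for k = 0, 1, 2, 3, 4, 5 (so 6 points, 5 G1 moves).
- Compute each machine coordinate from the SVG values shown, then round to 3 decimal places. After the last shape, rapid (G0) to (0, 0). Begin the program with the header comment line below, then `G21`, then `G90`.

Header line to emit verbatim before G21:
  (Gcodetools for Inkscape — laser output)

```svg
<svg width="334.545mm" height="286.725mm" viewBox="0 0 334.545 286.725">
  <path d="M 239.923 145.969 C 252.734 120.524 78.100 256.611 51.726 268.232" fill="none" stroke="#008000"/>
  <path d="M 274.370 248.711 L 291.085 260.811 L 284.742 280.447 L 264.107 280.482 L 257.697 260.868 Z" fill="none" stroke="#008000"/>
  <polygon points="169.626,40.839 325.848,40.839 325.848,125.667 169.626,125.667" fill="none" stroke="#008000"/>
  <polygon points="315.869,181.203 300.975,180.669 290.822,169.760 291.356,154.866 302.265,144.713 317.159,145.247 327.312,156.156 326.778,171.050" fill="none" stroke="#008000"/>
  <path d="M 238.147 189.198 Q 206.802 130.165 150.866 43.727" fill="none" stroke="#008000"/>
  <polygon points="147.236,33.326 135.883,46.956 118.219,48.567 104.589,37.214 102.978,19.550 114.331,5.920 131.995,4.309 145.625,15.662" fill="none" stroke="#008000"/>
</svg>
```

Since the viewBox matches the mm dimensions, user units are millimetres directly. The only transform is the Y-flip y_m = 286.725 − y_svg.

Shape 1 is a cubic bezier drawn with `<path>`. Its stroke #008000 means engrave at S183, F4223. After flipping Y the toolpath is (239.923,140.756) → (227.802,138.927) → (186.808,112.059) → (133.054,73.878) → (82.656,38.114) → (51.726,18.493).

Shape 2 is a regular polygon drawn with `<path>`. Its stroke #008000 means engrave at S183, F4223. After flipping Y the toolpath is (274.370,38.014) → (291.085,25.914) → (284.742,6.278) → (264.107,6.243) → (257.697,25.857) → (274.370,38.014), returning to the start.

Shape 3 is a rectangle drawn with `<polygon>`. Its stroke #008000 means engrave at S183, F4223. After flipping Y the toolpath is (169.626,245.886) → (325.848,245.886) → (325.848,161.058) → (169.626,161.058) → (169.626,245.886), returning to the start.

Shape 4 is a regular polygon drawn with `<polygon>`. Its stroke #008000 means engrave at S183, F4223. After flipping Y the toolpath is (315.869,105.522) → (300.975,106.056) → (290.822,116.965) → (291.356,131.859) → (302.265,142.012) → (317.159,141.478) → (327.312,130.569) → (326.778,115.675) → (315.869,105.522), returning to the start.

Shape 5 is a quadratic bezier drawn with `<path>`. Its stroke #008000 means engrave at S183, F4223. After flipping Y the toolpath is (238.147,97.527) → (224.625,122.236) → (209.136,149.138) → (191.680,178.232) → (172.257,209.519) → (150.866,242.998).

Shape 6 is a regular polygon drawn with `<polygon>`. Its stroke #008000 means engrave at S183, F4223. After flipping Y the toolpath is (147.236,253.399) → (135.883,239.769) → (118.219,238.158) → (104.589,249.511) → (102.978,267.175) → (114.331,280.805) → (131.995,282.416) → (145.625,271.063) → (147.236,253.399), returning to the start.

(Gcodetools for Inkscape — laser output)
G21
G90
G0 X239.923 Y140.756
M4 S183
G1 X227.802 Y138.927 F4223
G1 X186.808 Y112.059
G1 X133.054 Y73.878
G1 X82.656 Y38.114
G1 X51.726 Y18.493
M5
G0 X274.370 Y38.014
M4 S183
G1 X291.085 Y25.914 F4223
G1 X284.742 Y6.278
G1 X264.107 Y6.243
G1 X257.697 Y25.857
G1 X274.370 Y38.014
M5
G0 X169.626 Y245.886
M4 S183
G1 X325.848 Y245.886 F4223
G1 X325.848 Y161.058
G1 X169.626 Y161.058
G1 X169.626 Y245.886
M5
G0 X315.869 Y105.522
M4 S183
G1 X300.975 Y106.056 F4223
G1 X290.822 Y116.965
G1 X291.356 Y131.859
G1 X302.265 Y142.012
G1 X317.159 Y141.478
G1 X327.312 Y130.569
G1 X326.778 Y115.675
G1 X315.869 Y105.522
M5
G0 X238.147 Y97.527
M4 S183
G1 X224.625 Y122.236 F4223
G1 X209.136 Y149.138
G1 X191.680 Y178.232
G1 X172.257 Y209.519
G1 X150.866 Y242.998
M5
G0 X147.236 Y253.399
M4 S183
G1 X135.883 Y239.769 F4223
G1 X118.219 Y238.158
G1 X104.589 Y249.511
G1 X102.978 Y267.175
G1 X114.331 Y280.805
G1 X131.995 Y282.416
G1 X145.625 Y271.063
G1 X147.236 Y253.399
M5
G0 X0.000 Y0.000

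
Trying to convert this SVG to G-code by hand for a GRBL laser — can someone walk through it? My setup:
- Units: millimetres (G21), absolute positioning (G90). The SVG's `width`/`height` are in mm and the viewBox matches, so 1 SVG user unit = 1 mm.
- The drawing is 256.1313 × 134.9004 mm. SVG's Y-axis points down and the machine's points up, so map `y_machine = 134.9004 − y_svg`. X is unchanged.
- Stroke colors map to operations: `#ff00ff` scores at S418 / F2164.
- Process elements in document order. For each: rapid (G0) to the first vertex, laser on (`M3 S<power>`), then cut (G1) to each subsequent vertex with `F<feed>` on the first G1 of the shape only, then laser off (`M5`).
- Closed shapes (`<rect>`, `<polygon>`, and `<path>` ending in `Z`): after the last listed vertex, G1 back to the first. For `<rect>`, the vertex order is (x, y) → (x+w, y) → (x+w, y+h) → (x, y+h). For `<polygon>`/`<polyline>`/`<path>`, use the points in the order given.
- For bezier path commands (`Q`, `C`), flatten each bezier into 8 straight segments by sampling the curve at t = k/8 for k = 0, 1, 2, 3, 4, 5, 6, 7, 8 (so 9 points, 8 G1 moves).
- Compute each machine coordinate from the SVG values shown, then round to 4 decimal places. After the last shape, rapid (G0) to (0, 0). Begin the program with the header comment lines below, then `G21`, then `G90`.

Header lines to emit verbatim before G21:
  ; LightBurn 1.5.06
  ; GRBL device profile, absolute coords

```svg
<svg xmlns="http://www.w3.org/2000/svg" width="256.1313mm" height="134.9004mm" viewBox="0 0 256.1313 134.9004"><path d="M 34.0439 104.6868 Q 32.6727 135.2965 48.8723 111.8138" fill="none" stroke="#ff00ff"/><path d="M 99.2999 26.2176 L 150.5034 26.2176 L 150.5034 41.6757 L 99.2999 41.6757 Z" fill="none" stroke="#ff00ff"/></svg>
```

viewBox `0 0 256.1313 134.9004` with mm width/height → 1 unit = 1 mm. Flip: y_m = 134.9004 − y_svg.

**Shape 1** — `<path>` quadratic bezier, stroke `#ff00ff` → score (S418, F2164). Control points (SVG): P0=(34.0439,104.6868), P1=(32.6727,135.2965), P2=(48.8723,111.8138); sampled at t=k/8. Machine vertices: (34.0439,30.2136) → (33.9756,23.4064) → (34.4565,18.2895) → (35.4864,14.8631) → (37.0654,13.1270) → (39.1935,13.0813) → (41.8707,14.7260) → (45.0969,18.0611) → (48.8723,23.0866). Open path.

**Shape 2** — `<path>` rectangle, stroke `#ff00ff` → score (S418, F2164). Machine vertices: (99.2999,108.6828) → (150.5034,108.6828) → (150.5034,93.2247) → (99.2999,93.2247) → (99.2999,108.6828). Closed: final G1 returns to the first vertex.

; LightBurn 1.5.06
; GRBL device profile, absolute coords
G21
G90
G0 X34.0439 Y30.2136
M3 S418
G1 X33.9756 Y23.4064 F2164
G1 X34.4565 Y18.2895
G1 X35.4864 Y14.8631
G1 X37.0654 Y13.1270
G1 X39.1935 Y13.0813
G1 X41.8707 Y14.7260
G1 X45.0969 Y18.0611
G1 X48.8723 Y23.0866
M5
G0 X99.2999 Y108.6828
M3 S418
G1 X150.5034 Y108.6828 F2164
G1 X150.5034 Y93.2247
G1 X99.2999 Y93.2247
G1 X99.2999 Y108.6828
M5
G0 X0.0000 Y0.0000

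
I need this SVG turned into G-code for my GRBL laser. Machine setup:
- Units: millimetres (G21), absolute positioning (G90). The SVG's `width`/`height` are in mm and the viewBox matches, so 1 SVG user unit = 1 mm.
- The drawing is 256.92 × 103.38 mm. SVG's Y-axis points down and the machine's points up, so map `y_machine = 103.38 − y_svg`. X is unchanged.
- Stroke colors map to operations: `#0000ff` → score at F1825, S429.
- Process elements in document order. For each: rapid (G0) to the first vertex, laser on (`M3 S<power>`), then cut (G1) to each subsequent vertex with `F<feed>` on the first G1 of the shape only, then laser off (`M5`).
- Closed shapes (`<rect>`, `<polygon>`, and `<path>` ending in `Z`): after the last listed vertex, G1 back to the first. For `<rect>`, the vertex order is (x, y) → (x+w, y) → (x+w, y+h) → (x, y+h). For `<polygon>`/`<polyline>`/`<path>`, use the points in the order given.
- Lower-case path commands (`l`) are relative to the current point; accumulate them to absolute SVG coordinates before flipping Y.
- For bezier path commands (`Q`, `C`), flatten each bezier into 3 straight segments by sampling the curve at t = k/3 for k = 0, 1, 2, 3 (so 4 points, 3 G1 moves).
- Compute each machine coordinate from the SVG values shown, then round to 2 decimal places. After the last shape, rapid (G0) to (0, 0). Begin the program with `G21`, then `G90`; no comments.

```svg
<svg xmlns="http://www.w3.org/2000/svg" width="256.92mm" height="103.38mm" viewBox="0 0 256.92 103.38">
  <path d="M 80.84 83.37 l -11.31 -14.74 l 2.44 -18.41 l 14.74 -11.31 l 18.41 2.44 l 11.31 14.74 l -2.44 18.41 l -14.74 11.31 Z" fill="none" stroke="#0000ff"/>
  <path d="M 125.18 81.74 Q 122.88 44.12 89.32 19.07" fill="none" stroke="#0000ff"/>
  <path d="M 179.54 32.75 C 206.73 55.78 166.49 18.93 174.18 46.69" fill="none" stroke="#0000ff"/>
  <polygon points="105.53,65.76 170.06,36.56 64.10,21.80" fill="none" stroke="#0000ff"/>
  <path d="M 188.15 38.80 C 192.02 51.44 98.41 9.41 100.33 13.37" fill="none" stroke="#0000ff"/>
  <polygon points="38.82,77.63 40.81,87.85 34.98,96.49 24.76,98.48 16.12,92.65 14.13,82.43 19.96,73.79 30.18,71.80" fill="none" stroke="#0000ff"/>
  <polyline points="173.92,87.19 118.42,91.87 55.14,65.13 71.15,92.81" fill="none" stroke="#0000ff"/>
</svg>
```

1 u = 1 mm; y_m = 103.38 − y.

[1] `<path>` regular polygon, #0000ff→score S429 F1825: (80.84,20.01) → (69.53,34.75) → (71.97,53.16) → (86.71,64.47) → (105.12,62.03) → (116.43,47.29) → (113.99,28.88) → (99.25,17.57) → (80.84,20.01) (closed)

[2] `<path>` quadratic bezier, #0000ff→score S429 F1825: (125.18,21.64) → (120.17,45.32) → (108.22,66.21) → (89.32,84.31)

[3] `<path>` cubic bezier, #0000ff→score S429 F1825: (179.54,70.63) → (188.53,62.95) → (178.19,67.52) → (174.18,56.69)

[4] `<polygon>` closed polygon, #0000ff→score S429 F1825: (105.53,37.62) → (170.06,66.82) → (64.10,81.58) → (105.53,37.62) (closed)

[5] `<path>` cubic bezier, #0000ff→score S429 F1825: (188.15,64.58) → (166.68,66.44) → (123.10,82.37) → (100.33,90.01)

[6] `<polygon>` regular polygon, #0000ff→score S429 F1825: (38.82,25.75) → (40.81,15.53) → (34.98,6.89) → (24.76,4.90) → (16.12,10.73) → (14.13,20.95) → (19.96,29.59) → (30.18,31.58) → (38.82,25.75) (closed)

[7] `<polyline>` open polyline, #0000ff→score S429 F1825: (173.92,16.19) → (118.42,11.51) → (55.14,38.25) → (71.15,10.57)

G21
G90
G0 X80.84 Y20.01
M3 S429
G1 X69.53 Y34.75 F1825
G1 X71.97 Y53.16
G1 X86.71 Y64.47
G1 X105.12 Y62.03
G1 X116.43 Y47.29
G1 X113.99 Y28.88
G1 X99.25 Y17.57
G1 X80.84 Y20.01
M5
G0 X125.18 Y21.64
M3 S429
G1 X120.17 Y45.32 F1825
G1 X108.22 Y66.21
G1 X89.32 Y84.31
M5
G0 X179.54 Y70.63
M3 S429
G1 X188.53 Y62.95 F1825
G1 X178.19 Y67.52
G1 X174.18 Y56.69
M5
G0 X105.53 Y37.62
M3 S429
G1 X170.06 Y66.82 F1825
G1 X64.10 Y81.58
G1 X105.53 Y37.62
M5
G0 X188.15 Y64.58
M3 S429
G1 X166.68 Y66.44 F1825
G1 X123.10 Y82.37
G1 X100.33 Y90.01
M5
G0 X38.82 Y25.75
M3 S429
G1 X40.81 Y15.53 F1825
G1 X34.98 Y6.89
G1 X24.76 Y4.90
G1 X16.12 Y10.73
G1 X14.13 Y20.95
G1 X19.96 Y29.59
G1 X30.18 Y31.58
G1 X38.82 Y25.75
M5
G0 X173.92 Y16.19
M3 S429
G1 X118.42 Y11.51 F1825
G1 X55.14 Y38.25
G1 X71.15 Y10.57
M5
G0 X0.00 Y0.00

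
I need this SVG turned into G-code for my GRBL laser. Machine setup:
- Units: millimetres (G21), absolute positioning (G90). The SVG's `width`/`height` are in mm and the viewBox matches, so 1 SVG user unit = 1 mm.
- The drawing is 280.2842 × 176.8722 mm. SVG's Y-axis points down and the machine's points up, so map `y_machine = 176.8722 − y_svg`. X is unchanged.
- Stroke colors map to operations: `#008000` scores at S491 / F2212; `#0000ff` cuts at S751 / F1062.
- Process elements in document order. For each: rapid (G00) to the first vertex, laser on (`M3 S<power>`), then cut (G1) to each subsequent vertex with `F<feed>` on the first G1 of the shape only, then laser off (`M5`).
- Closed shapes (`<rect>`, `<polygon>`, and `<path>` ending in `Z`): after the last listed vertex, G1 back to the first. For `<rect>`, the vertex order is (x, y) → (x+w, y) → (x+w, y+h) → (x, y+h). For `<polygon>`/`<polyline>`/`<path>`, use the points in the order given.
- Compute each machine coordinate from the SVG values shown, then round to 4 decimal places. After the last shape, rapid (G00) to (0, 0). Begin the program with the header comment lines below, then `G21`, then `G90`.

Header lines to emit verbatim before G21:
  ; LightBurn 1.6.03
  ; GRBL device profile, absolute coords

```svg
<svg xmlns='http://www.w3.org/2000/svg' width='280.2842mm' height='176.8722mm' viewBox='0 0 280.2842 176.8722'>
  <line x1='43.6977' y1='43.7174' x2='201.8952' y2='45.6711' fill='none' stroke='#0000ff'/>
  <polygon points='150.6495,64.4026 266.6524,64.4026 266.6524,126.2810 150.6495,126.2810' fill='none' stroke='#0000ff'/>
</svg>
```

Since the viewBox matches the mm dimensions, user units are millimetres directly. The only transform is the Y-flip y_m = 176.8722 − y_svg.

Shape 1 is a line segment drawn with `<line>`. Its stroke #0000ff means cut at S751, F1062. After flipping Y the toolpath is (43.6977,133.1548) → (201.8952,131.2011).

Shape 2 is a rectangle drawn with `<polygon>`. Its stroke #0000ff means cut at S751, F1062. After flipping Y the toolpath is (150.6495,112.4696) → (266.6524,112.4696) → (266.6524,50.5912) → (150.6495,50.5912) → (150.6495,112.4696), returning to the start.

; LightBurn 1.6.03
; GRBL device profile, absolute coords
G21
G90
G00 X43.6977 Y133.1548
M3 S751
G1 X201.8952 Y131.2011 F1062
M5
G00 X150.6495 Y112.4696
M3 S751
G1 X266.6524 Y112.4696 F1062
G1 X266.6524 Y50.5912
G1 X150.6495 Y50.5912
G1 X150.6495 Y112.4696
M5
G00 X0.0000 Y0.0000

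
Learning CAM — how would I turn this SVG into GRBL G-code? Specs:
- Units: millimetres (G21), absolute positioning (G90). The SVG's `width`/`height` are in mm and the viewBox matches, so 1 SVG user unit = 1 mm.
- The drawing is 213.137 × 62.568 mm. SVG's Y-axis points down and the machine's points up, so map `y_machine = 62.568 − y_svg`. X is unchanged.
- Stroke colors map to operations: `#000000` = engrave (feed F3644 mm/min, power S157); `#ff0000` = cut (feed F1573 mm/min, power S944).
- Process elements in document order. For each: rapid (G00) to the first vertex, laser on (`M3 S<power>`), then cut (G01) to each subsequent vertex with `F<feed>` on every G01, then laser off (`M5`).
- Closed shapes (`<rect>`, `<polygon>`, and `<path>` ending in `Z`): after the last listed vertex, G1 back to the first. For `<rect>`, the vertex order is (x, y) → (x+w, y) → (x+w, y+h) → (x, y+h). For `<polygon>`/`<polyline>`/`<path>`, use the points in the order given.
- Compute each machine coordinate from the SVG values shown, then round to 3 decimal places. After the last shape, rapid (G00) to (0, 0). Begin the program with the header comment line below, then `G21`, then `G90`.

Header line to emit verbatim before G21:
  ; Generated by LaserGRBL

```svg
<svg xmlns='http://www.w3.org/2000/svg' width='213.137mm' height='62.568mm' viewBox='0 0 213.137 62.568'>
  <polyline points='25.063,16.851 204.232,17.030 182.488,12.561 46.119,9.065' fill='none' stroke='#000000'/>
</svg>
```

; Generated by LaserGRBL
G21
G90
G00 X25.063 Y45.717
M3 S157
G01 X204.232 Y45.538 F3644
G01 X182.488 Y50.007 F3644
G01 X46.119 Y53.503 F3644
M5
G00 X0.000 Y0.000

1 u = 1 mm; y_m = 62.568 − y.

[1] `<polyline>` open polyline, #000000→engrave S157 F3644: (25.063,45.717) → (204.232,45.538) → (182.488,50.007) → (46.119,53.503)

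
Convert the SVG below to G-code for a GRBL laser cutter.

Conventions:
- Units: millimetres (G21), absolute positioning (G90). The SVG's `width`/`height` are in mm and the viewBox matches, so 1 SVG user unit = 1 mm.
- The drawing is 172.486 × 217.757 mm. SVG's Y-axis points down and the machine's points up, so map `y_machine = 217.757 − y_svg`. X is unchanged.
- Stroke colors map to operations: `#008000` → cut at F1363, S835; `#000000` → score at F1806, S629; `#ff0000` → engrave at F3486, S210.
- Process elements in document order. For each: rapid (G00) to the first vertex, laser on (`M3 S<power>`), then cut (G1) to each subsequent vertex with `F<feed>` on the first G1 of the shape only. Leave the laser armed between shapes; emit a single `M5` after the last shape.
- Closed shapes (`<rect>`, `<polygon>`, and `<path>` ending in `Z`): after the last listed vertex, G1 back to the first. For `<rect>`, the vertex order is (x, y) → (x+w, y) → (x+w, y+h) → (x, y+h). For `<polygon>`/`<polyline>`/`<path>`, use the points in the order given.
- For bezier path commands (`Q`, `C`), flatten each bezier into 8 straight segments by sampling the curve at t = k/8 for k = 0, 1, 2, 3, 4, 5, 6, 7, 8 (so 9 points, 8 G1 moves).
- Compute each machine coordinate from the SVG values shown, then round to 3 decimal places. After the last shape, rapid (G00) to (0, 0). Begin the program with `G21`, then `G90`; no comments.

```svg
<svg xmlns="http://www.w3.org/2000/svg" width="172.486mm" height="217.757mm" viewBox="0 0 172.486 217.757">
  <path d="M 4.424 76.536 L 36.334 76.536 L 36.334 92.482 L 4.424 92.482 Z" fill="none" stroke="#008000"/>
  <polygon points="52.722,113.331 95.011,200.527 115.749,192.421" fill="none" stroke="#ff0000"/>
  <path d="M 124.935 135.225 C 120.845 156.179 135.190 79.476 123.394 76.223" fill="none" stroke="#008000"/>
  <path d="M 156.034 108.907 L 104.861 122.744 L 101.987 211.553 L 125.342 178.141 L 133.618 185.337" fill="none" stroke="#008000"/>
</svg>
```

G21
G90
G00 X4.424 Y141.221
M3 S835
G1 X36.334 Y141.221 F1363
G1 X36.334 Y125.275
G1 X4.424 Y125.275
G1 X4.424 Y141.221
G00 X52.722 Y104.426
M3 S210
G1 X95.011 Y17.230 F3486
G1 X115.749 Y25.336
G1 X52.722 Y104.426
G00 X124.935 Y82.532
M3 S835
G1 X124.178 Y78.918 F1363
G1 X124.628 Y82.454
G1 X125.760 Y91.135
G1 X127.054 Y102.955
G1 X127.987 Y115.911
G1 X128.036 Y127.996
G1 X126.679 Y137.205
G1 X123.394 Y141.534
G00 X156.034 Y108.850
M3 S835
G1 X104.861 Y95.013 F1363
G1 X101.987 Y6.204
G1 X125.342 Y39.616
G1 X133.618 Y32.420
M5
G00 X0.000 Y0.000

Since the viewBox matches the mm dimensions, user units are millimetres directly. The only transform is the Y-flip y_m = 217.757 − y_svg.

Shape 1 is a rectangle drawn with `<path>`. Its stroke #008000 means cut at S835, F1363. After flipping Y the toolpath is (4.424,141.221) → (36.334,141.221) → (36.334,125.275) → (4.424,125.275) → (4.424,141.221), returning to the start.

Shape 2 is a closed polygon drawn with `<polygon>`. Its stroke #ff0000 means engrave at S210, F3486. After flipping Y the toolpath is (52.722,104.426) → (95.011,17.230) → (115.749,25.336) → (52.722,104.426), returning to the start.

Shape 3 is a cubic bezier drawn with `<path>`. Its stroke #008000 means cut at S835, F1363. After flipping Y the toolpath is (124.935,82.532) → (124.178,78.918) → (124.628,82.454) → (125.760,91.135) → (127.054,102.955) → (127.987,115.911) → (128.036,127.996) → (126.679,137.205) → (123.394,141.534).

Shape 4 is a open polyline drawn with `<path>`. Its stroke #008000 means cut at S835, F1363. After flipping Y the toolpath is (156.034,108.850) → (104.861,95.013) → (101.987,6.204) → (125.342,39.616) → (133.618,32.420).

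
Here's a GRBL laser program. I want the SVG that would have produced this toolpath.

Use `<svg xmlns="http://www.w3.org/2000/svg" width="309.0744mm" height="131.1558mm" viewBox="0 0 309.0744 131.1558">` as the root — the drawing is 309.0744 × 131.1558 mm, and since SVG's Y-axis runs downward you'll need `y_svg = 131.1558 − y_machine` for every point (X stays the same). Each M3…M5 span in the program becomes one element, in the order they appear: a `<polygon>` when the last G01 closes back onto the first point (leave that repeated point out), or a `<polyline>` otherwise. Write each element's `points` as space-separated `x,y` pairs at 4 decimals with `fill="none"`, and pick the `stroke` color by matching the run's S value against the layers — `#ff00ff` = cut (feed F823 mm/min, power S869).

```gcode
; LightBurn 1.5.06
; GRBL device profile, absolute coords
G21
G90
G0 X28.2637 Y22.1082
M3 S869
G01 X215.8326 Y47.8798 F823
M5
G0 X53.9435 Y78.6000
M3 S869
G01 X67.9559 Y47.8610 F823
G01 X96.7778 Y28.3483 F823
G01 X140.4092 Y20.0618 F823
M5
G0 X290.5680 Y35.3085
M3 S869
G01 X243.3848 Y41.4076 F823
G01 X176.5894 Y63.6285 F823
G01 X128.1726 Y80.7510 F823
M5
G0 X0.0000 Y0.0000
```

<svg xmlns="http://www.w3.org/2000/svg" width="309.0744mm" height="131.1558mm" viewBox="0 0 309.0744 131.1558">
  <polyline points="28.2637,109.0476 215.8326,83.2760" fill="none" stroke="#ff00ff"/>
  <polyline points="53.9435,52.5558 67.9559,83.2948 96.7778,102.8075 140.4092,111.0940" fill="none" stroke="#ff00ff"/>
  <polyline points="290.5680,95.8473 243.3848,89.7482 176.5894,67.5273 128.1726,50.4048" fill="none" stroke="#ff00ff"/>
</svg>

y_svg = 131.1558 − y_m. Every run uses S869, so all elements get stroke `#ff00ff` (cut).

[1] open run; points: 28.2637,109.0476 215.8326,83.2760

[2] open run; points: 53.9435,52.5558 67.9559,83.2948 96.7778,102.8075 140.4092,111.0940

[3] open run; points: 290.5680,95.8473 243.3848,89.7482 176.5894,67.5273 128.1726,50.4048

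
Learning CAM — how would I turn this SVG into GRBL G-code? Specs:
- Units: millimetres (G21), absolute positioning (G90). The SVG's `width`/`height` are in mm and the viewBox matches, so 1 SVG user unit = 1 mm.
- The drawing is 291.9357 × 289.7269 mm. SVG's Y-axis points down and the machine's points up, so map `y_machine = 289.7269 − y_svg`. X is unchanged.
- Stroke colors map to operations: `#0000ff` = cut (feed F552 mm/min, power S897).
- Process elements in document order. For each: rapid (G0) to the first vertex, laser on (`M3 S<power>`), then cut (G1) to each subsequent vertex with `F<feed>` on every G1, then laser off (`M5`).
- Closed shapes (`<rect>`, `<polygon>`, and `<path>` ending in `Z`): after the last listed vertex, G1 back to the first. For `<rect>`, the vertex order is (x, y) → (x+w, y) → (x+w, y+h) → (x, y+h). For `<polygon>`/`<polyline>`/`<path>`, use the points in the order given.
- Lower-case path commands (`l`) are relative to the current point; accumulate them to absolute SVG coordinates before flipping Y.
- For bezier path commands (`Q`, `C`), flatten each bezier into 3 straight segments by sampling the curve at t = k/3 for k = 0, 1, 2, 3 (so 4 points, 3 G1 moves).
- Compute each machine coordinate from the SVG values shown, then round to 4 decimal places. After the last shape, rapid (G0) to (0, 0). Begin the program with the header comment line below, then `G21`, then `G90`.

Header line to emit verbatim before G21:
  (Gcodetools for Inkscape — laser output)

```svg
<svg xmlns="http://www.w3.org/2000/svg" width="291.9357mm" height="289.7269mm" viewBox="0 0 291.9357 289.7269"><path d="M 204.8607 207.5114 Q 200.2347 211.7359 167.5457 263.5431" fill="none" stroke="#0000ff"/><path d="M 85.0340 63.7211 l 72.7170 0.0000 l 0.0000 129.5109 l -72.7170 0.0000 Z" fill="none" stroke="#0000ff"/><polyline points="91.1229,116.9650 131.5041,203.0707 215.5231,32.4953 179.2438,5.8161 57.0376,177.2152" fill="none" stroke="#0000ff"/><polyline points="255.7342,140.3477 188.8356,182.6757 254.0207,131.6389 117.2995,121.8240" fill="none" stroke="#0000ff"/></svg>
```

(Gcodetools for Inkscape — laser output)
G21
G90
G0 X204.8607 Y82.2155
M3 S897
G1 X198.6586 Y74.1122 F552
G1 X186.2203 Y55.4350 F552
G1 X167.5457 Y26.1838 F552
M5
G0 X85.0340 Y226.0058
M3 S897
G1 X157.7510 Y226.0058 F552
G1 X157.7510 Y96.4949 F552
G1 X85.0340 Y96.4949 F552
G1 X85.0340 Y226.0058 F552
M5
G0 X91.1229 Y172.7619
M3 S897
G1 X131.5041 Y86.6562 F552
G1 X215.5231 Y257.2316 F552
G1 X179.2438 Y283.9108 F552
G1 X57.0376 Y112.5117 F552
M5
G0 X255.7342 Y149.3792
M3 S897
G1 X188.8356 Y107.0512 F552
G1 X254.0207 Y158.0880 F552
G1 X117.2995 Y167.9029 F552
M5
G0 X0.0000 Y0.0000

Since the viewBox matches the mm dimensions, user units are millimetres directly. The only transform is the Y-flip y_m = 289.7269 − y_svg.

Shape 1 is a quadratic bezier drawn with `<path>`. Its stroke #0000ff means cut at S897, F552. After flipping Y the toolpath is (204.8607,82.2155) → (198.6586,74.1122) → (186.2203,55.4350) → (167.5457,26.1838).

Shape 2 is a rectangle drawn with `<path>`. Its stroke #0000ff means cut at S897, F552. After flipping Y the toolpath is (85.0340,226.0058) → (157.7510,226.0058) → (157.7510,96.4949) → (85.0340,96.4949) → (85.0340,226.0058), returning to the start.

Shape 3 is a open polyline drawn with `<polyline>`. Its stroke #0000ff means cut at S897, F552. After flipping Y the toolpath is (91.1229,172.7619) → (131.5041,86.6562) → (215.5231,257.2316) → (179.2438,283.9108) → (57.0376,112.5117).

Shape 4 is a open polyline drawn with `<polyline>`. Its stroke #0000ff means cut at S897, F552. After flipping Y the toolpath is (255.7342,149.3792) → (188.8356,107.0512) → (254.0207,158.0880) → (117.2995,167.9029).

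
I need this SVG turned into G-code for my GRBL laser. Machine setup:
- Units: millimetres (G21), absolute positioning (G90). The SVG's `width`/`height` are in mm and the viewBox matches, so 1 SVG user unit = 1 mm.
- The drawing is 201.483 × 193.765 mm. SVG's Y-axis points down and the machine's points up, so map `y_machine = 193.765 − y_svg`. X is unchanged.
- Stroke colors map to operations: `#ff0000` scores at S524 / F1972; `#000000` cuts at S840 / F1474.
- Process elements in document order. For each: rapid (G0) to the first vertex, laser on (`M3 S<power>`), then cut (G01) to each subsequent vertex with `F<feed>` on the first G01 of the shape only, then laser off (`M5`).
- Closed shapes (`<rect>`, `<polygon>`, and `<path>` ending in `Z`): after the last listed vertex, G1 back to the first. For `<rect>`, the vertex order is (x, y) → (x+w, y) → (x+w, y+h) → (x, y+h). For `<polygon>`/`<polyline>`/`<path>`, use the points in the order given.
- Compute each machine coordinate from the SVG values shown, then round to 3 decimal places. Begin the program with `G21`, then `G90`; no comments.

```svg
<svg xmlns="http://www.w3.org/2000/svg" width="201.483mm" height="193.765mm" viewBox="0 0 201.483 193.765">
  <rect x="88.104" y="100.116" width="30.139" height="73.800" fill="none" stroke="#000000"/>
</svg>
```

G21
G90
G0 X88.104 Y93.649
M3 S840
G01 X118.243 Y93.649 F1474
G01 X118.243 Y19.849
G01 X88.104 Y19.849
G01 X88.104 Y93.649
M5

viewBox `0 0 201.483 193.765` with mm width/height → 1 unit = 1 mm. Flip: y_m = 193.765 − y_svg.

**Shape 1** — `<rect>` rectangle, stroke `#000000` → cut (S840, F1474). Machine vertices: (88.104,93.649) → (118.243,93.649) → (118.243,19.849) → (88.104,19.849) → (88.104,93.649). Closed: final G1 returns to the first vertex.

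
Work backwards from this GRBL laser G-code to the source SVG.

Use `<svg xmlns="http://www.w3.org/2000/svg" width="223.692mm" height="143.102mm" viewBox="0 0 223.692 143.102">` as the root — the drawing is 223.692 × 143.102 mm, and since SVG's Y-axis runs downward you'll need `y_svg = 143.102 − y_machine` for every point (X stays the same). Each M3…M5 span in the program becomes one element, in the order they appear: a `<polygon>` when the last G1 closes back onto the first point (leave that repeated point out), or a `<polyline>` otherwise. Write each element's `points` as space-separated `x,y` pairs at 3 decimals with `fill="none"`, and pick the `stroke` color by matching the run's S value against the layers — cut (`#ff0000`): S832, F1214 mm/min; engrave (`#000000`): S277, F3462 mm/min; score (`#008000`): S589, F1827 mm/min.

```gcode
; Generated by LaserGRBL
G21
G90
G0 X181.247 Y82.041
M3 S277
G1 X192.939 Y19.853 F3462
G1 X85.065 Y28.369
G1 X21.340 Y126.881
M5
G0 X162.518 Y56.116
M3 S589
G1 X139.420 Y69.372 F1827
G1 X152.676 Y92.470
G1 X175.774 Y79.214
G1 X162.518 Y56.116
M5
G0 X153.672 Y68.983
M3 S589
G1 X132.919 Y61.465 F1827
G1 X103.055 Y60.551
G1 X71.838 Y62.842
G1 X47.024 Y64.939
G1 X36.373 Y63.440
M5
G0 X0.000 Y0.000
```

<svg xmlns="http://www.w3.org/2000/svg" width="223.692mm" height="143.102mm" viewBox="0 0 223.692 143.102">
  <polyline points="181.247,61.061 192.939,123.249 85.065,114.733 21.340,16.221" fill="none" stroke="#000000"/>
  <polygon points="162.518,86.986 139.420,73.730 152.676,50.632 175.774,63.888" fill="none" stroke="#008000"/>
  <polyline points="153.672,74.119 132.919,81.637 103.055,82.551 71.838,80.260 47.024,78.163 36.373,79.662" fill="none" stroke="#008000"/>
</svg>

y_svg = 143.102 − y_m.

[1] S277→`#000000` (engrave); open run; points: 181.247,61.061 192.939,123.249 85.065,114.733 21.340,16.221

[2] S589→`#008000` (score); closed run; points: 162.518,86.986 139.420,73.730 152.676,50.632 175.774,63.888

[3] S589→`#008000` (score); open run; points: 153.672,74.119 132.919,81.637 103.055,82.551 71.838,80.260 47.024,78.163 36.373,79.662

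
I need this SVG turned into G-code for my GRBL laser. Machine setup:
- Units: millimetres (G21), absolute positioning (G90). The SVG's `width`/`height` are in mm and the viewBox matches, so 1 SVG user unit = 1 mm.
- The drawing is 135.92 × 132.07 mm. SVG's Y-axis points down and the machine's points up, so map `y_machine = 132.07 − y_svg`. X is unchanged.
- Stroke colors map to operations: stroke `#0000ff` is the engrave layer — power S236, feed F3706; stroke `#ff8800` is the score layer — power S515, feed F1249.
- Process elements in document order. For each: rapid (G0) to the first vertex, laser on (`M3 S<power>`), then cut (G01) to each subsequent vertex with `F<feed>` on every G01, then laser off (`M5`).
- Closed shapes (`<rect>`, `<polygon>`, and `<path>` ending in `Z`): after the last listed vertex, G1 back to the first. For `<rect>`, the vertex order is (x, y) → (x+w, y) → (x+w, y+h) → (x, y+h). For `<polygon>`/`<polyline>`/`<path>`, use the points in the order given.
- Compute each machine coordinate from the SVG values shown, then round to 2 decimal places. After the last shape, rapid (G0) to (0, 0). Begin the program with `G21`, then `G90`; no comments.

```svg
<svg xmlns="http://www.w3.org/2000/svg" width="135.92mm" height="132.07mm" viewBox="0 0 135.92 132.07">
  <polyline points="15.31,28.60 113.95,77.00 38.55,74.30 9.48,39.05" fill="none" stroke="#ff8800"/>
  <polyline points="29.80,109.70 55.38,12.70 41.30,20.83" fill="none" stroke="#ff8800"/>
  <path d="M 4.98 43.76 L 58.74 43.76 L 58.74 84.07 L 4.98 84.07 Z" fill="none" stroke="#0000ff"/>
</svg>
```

1 u = 1 mm; y_m = 132.07 − y.

[1] `<polyline>` open polyline, #ff8800→score S515 F1249: (15.31,103.47) → (113.95,55.07) → (38.55,57.77) → (9.48,93.02)

[2] `<polyline>` open polyline, #ff8800→score S515 F1249: (29.80,22.37) → (55.38,119.37) → (41.30,111.24)

[3] `<path>` rectangle, #0000ff→engrave S236 F3706: (4.98,88.31) → (58.74,88.31) → (58.74,48.00) → (4.98,48.00) → (4.98,88.31) (closed)

G21
G90
G0 X15.31 Y103.47
M3 S515
G01 X113.95 Y55.07 F1249
G01 X38.55 Y57.77 F1249
G01 X9.48 Y93.02 F1249
M5
G0 X29.80 Y22.37
M3 S515
G01 X55.38 Y119.37 F1249
G01 X41.30 Y111.24 F1249
M5
G0 X4.98 Y88.31
M3 S236
G01 X58.74 Y88.31 F3706
G01 X58.74 Y48.00 F3706
G01 X4.98 Y48.00 F3706
G01 X4.98 Y88.31 F3706
M5
G0 X0.00 Y0.00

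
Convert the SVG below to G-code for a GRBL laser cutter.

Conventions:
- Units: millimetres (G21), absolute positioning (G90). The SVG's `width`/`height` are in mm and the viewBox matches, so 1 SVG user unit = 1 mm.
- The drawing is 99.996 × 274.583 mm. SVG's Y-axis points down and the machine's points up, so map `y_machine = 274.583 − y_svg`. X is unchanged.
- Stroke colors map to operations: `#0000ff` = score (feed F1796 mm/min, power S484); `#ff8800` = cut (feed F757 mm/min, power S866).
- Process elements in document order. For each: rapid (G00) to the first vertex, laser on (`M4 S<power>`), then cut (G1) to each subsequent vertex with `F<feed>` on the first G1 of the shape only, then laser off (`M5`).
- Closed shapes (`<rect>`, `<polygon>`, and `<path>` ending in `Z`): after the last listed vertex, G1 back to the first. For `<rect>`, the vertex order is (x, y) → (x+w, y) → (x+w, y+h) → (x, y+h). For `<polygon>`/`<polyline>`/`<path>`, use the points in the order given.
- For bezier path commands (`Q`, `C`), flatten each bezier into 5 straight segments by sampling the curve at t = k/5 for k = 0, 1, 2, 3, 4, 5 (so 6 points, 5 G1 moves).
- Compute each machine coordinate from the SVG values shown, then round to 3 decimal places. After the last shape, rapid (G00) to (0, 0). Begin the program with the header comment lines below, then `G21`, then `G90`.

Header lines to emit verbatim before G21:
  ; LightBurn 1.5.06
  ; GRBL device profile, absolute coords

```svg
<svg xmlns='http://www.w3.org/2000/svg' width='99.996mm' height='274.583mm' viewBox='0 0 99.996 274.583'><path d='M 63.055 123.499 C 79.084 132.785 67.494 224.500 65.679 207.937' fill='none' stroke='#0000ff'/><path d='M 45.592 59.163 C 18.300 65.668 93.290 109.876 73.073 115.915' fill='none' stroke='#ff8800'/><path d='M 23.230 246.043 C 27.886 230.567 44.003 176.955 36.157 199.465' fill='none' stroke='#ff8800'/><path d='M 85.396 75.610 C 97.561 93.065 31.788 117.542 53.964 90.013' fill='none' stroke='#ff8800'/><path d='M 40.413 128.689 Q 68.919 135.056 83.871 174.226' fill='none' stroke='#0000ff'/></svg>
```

; LightBurn 1.5.06
; GRBL device profile, absolute coords
G21
G90
G00 X63.055 Y151.084
M4 S484
G1 X69.657 Y137.147 F1796
G1 X71.426 Y112.580
G1 X70.156 Y86.539
G1 X67.642 Y68.176
G1 X65.679 Y66.646
M5
G00 X45.592 Y215.420
M4 S866
G1 X39.911 Y207.600 F757
G1 X49.298 Y194.372
G1 X64.273 Y179.380
G1 X75.358 Y166.265
G1 X73.073 Y158.668
M5
G00 X23.230 Y28.540
M4 S866
G1 X27.116 Y41.488 F757
G1 X32.051 Y58.104
G1 X36.337 Y72.904
G1 X38.272 Y80.403
G1 X36.157 Y75.118
M5
G00 X85.396 Y198.973
M4 S866
G1 X84.670 Y188.130 F757
G1 X73.201 Y178.434
G1 X58.952 Y172.720
G1 X49.885 Y173.821
G1 X53.964 Y184.570
M5
G00 X40.413 Y145.894
M4 S484
G1 X51.273 Y142.035 F1796
G1 X61.049 Y135.552
G1 X69.741 Y126.445
G1 X77.348 Y114.713
G1 X83.871 Y100.357
M5
G00 X0.000 Y0.000

viewBox `0 0 99.996 274.583` with mm width/height → 1 unit = 1 mm. Flip: y_m = 274.583 − y_svg.

**Shape 1** — `<path>` cubic bezier, stroke `#0000ff` → score (S484, F1796). Control points (SVG): P0=(63.055,123.499), P1=(79.084,132.785), P2=(67.494,224.500), P3=(65.679,207.937); sampled at t=k/5. Machine vertices: (63.055,151.084) → (69.657,137.147) → (71.426,112.580) → (70.156,86.539) → (67.642,68.176) → (65.679,66.646). Open path.

**Shape 2** — `<path>` cubic bezier, stroke `#ff8800` → cut (S866, F757). Control points (SVG): P0=(45.592,59.163), P1=(18.300,65.668), P2=(93.290,109.876), P3=(73.073,115.915); sampled at t=k/5. Machine vertices: (45.592,215.420) → (39.911,207.600) → (49.298,194.372) → (64.273,179.380) → (75.358,166.265) → (73.073,158.668). Open path.

**Shape 3** — `<path>` cubic bezier, stroke `#ff8800` → cut (S866, F757). Control points (SVG): P0=(23.230,246.043), P1=(27.886,230.567), P2=(44.003,176.955), P3=(36.157,199.465); sampled at t=k/5. Machine vertices: (23.230,28.540) → (27.116,41.488) → (32.051,58.104) → (36.337,72.904) → (38.272,80.403) → (36.157,75.118). Open path.

**Shape 4** — `<path>` cubic bezier, stroke `#ff8800` → cut (S866, F757). Control points (SVG): P0=(85.396,75.610), P1=(97.561,93.065), P2=(31.788,117.542), P3=(53.964,90.013); sampled at t=k/5. Machine vertices: (85.396,198.973) → (84.670,188.130) → (73.201,178.434) → (58.952,172.720) → (49.885,173.821) → (53.964,184.570). Open path.

**Shape 5** — `<path>` quadratic bezier, stroke `#0000ff` → score (S484, F1796). Control points (SVG): P0=(40.413,128.689), P1=(68.919,135.056), P2=(83.871,174.226); sampled at t=k/5. Machine vertices: (40.413,145.894) → (51.273,142.035) → (61.049,135.552) → (69.741,126.445) → (77.348,114.713) → (83.871,100.357). Open path.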